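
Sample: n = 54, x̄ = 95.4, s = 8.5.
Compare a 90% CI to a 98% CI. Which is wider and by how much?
98% CI is wider by 1.68

df = 53
90% CI: t* = 1.674, (93.46, 97.34), width = 2 · t* · s/√n = 3.87
98% CI: t* = 2.399, (92.63, 98.17), width = 2 · t* · s/√n = 5.55

The 98% CI is wider by 5.55 - 3.87 = 1.68.
Higher confidence requires a wider interval.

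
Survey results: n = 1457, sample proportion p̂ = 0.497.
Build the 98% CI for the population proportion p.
(0.467, 0.527)

Proportion CI:
SE = √(p̂(1-p̂)/n) = √(0.497 · 0.503 / 1457) = 0.01310

z* = 2.326
Margin = z* · SE = 2.326 · 0.01310 = 0.0305

CI: 0.497 ± 0.0305 = (0.467, 0.527)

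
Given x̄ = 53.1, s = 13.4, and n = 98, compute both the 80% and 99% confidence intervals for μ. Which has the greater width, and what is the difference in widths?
99% CI is wider by 3.62

df = 97
80% CI: t* = 1.290, (51.35, 54.85), width = 2 · t* · s/√n = 3.49
99% CI: t* = 2.627, (49.54, 56.66), width = 2 · t* · s/√n = 7.11

The 99% CI is wider by 7.11 - 3.49 = 3.62.
Higher confidence requires a wider interval.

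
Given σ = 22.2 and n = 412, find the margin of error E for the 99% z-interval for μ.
Margin of error = 2.82

Margin of error = z* · σ/√n
= 2.576 · 22.2/√412
= 2.576 · 22.2/20.2978
= 2.82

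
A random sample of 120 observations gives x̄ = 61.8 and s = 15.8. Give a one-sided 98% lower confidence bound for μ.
μ ≥ 58.80

Lower bound (one-sided):
t* = 2.077 (one-sided for 98%)
Lower bound = x̄ - t* · s/√n = 61.8 - 2.077 · 15.8/√120 = 58.80

We are 98% confident that μ ≥ 58.80.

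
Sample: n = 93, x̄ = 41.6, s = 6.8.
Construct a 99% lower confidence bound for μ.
μ ≥ 39.93

Lower bound (one-sided):
t* = 2.368 (one-sided for 99%)
Lower bound = x̄ - t* · s/√n = 41.6 - 2.368 · 6.8/√93 = 39.93

We are 99% confident that μ ≥ 39.93.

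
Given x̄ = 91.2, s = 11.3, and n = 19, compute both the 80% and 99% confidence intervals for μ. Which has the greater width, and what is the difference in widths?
99% CI is wider by 8.02

df = 18
80% CI: t* = 1.330, (87.75, 94.65), width = 2 · t* · s/√n = 6.90
99% CI: t* = 2.878, (83.74, 98.66), width = 2 · t* · s/√n = 14.92

The 99% CI is wider by 14.92 - 6.90 = 8.02.
Higher confidence requires a wider interval.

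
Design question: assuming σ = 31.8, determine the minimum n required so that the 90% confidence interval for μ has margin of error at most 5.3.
n ≥ 98

For margin E ≤ 5.3:
n ≥ (z* · σ / E)²
n ≥ (1.645 · 31.8 / 5.3)²
n ≥ 97.42

Minimum n = 98 (rounding up)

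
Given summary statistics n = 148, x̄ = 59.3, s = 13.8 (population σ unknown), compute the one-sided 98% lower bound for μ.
μ ≥ 56.95

Lower bound (one-sided):
t* = 2.072 (one-sided for 98%)
Lower bound = x̄ - t* · s/√n = 59.3 - 2.072 · 13.8/√148 = 56.95

We are 98% confident that μ ≥ 56.95.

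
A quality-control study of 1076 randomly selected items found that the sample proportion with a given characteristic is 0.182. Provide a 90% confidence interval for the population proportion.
(0.163, 0.201)

Proportion CI:
SE = √(p̂(1-p̂)/n) = √(0.182 · 0.818 / 1076) = 0.01176

z* = 1.645
Margin = z* · SE = 1.645 · 0.01176 = 0.0193

CI: 0.182 ± 0.0193 = (0.163, 0.201)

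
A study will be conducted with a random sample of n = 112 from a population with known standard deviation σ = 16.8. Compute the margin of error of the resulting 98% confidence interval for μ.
Margin of error = 3.69

Margin of error = z* · σ/√n
= 2.326 · 16.8/√112
= 2.326 · 16.8/10.5830
= 3.69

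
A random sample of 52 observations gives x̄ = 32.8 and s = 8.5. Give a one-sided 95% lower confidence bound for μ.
μ ≥ 30.83

Lower bound (one-sided):
t* = 1.675 (one-sided for 95%)
Lower bound = x̄ - t* · s/√n = 32.8 - 1.675 · 8.5/√52 = 30.83

We are 95% confident that μ ≥ 30.83.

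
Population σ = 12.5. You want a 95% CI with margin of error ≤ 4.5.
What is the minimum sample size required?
n ≥ 30

For margin E ≤ 4.5:
n ≥ (z* · σ / E)²
n ≥ (1.960 · 12.5 / 4.5)²
n ≥ 29.64

Minimum n = 30 (rounding up)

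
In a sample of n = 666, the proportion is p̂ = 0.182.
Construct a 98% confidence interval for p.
(0.147, 0.217)

Proportion CI:
SE = √(p̂(1-p̂)/n) = √(0.182 · 0.818 / 666) = 0.01495

z* = 2.326
Margin = z* · SE = 2.326 · 0.01495 = 0.0348

CI: 0.182 ± 0.0348 = (0.147, 0.217)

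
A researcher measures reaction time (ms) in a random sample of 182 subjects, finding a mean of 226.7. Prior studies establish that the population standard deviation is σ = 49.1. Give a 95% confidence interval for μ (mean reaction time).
(219.57, 233.83)

z-interval (σ known):
z* = 1.960 for 95% confidence

Margin of error = z* · σ/√n = 1.960 · 49.1/√182 = 7.13

CI: (226.7 - 7.13, 226.7 + 7.13) = (219.57, 233.83)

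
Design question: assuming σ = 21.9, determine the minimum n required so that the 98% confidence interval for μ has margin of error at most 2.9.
n ≥ 309

For margin E ≤ 2.9:
n ≥ (z* · σ / E)²
n ≥ (2.326 · 21.9 / 2.9)²
n ≥ 308.54

Minimum n = 309 (rounding up)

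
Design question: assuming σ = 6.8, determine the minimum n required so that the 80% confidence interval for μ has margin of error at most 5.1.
n ≥ 3

For margin E ≤ 5.1:
n ≥ (z* · σ / E)²
n ≥ (1.282 · 6.8 / 5.1)²
n ≥ 2.92

Minimum n = 3 (rounding up)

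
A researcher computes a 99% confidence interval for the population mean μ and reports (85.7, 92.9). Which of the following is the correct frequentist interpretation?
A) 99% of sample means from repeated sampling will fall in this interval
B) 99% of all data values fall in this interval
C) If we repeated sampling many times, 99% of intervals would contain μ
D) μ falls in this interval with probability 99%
C

A) Wrong — coverage applies to intervals containing μ, not to future x̄ values.
B) Wrong — a CI is about the parameter μ, not individual data values.
C) Correct — this is the frequentist long-run coverage interpretation.
D) Wrong — μ is fixed; the randomness lives in the interval, not in μ.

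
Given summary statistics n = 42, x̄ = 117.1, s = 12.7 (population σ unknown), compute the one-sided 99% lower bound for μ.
μ ≥ 112.36

Lower bound (one-sided):
t* = 2.421 (one-sided for 99%)
Lower bound = x̄ - t* · s/√n = 117.1 - 2.421 · 12.7/√42 = 112.36

We are 99% confident that μ ≥ 112.36.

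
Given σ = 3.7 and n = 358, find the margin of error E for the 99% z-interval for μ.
Margin of error = 0.50

Margin of error = z* · σ/√n
= 2.576 · 3.7/√358
= 2.576 · 3.7/18.9209
= 0.50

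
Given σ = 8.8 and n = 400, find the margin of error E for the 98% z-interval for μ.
Margin of error = 1.02

Margin of error = z* · σ/√n
= 2.326 · 8.8/√400
= 2.326 · 8.8/20.0000
= 1.02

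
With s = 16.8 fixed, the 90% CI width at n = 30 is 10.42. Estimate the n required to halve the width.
n ≈ 120

CI width ∝ 1/√n
To reduce width by factor 2, need √n to grow by 2 → need 2² = 4 times as many samples.

Current: n = 30, width = 10.42
New: n = 120, width ≈ 5.09

Width reduced by factor of 10.42/5.09 = 2.05.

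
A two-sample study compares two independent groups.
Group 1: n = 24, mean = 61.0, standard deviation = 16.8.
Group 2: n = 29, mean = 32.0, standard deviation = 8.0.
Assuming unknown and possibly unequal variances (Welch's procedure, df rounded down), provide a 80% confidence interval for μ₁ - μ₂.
(24.11, 33.89)

Difference: x̄₁ - x̄₂ = 29.00
SE = √(s₁²/n₁ + s₂²/n₂) = √(16.8²/24 + 8.0²/29) = 3.7372
df = 31.53 → 31 (Welch–Satterthwaite, rounded down)
t* = 1.309

CI: 29.00 ± 1.309 · 3.7372 = 29.00 ± 4.89 = (24.11, 33.89)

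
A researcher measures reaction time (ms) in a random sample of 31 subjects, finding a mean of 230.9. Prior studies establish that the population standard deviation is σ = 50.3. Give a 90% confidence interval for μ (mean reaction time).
(216.04, 245.76)

z-interval (σ known):
z* = 1.645 for 90% confidence

Margin of error = z* · σ/√n = 1.645 · 50.3/√31 = 14.86

CI: (230.9 - 14.86, 230.9 + 14.86) = (216.04, 245.76)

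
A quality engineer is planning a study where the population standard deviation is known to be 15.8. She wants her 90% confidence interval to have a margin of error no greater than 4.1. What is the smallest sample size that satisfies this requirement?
n ≥ 41

For margin E ≤ 4.1:
n ≥ (z* · σ / E)²
n ≥ (1.645 · 15.8 / 4.1)²
n ≥ 40.19

Minimum n = 41 (rounding up)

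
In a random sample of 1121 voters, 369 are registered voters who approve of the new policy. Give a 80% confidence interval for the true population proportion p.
(0.311, 0.347)

Proportion CI:
p̂ = 369/1121 = 0.32917
SE = √(p̂(1-p̂)/n) = √(0.32917 · 0.67083 / 1121) = 0.01404

z* = 1.282
Margin = z* · SE = 1.282 · 0.01404 = 0.0180

CI: 0.32917 ± 0.0180 = (0.311, 0.347)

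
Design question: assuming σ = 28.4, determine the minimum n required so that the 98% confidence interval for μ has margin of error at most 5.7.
n ≥ 135

For margin E ≤ 5.7:
n ≥ (z* · σ / E)²
n ≥ (2.326 · 28.4 / 5.7)²
n ≥ 134.31

Minimum n = 135 (rounding up)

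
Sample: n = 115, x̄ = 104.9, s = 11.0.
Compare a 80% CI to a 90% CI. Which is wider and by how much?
90% CI is wider by 0.76

df = 114
80% CI: t* = 1.289, (103.58, 106.22), width = 2 · t* · s/√n = 2.64
90% CI: t* = 1.658, (103.20, 106.60), width = 2 · t* · s/√n = 3.40

The 90% CI is wider by 3.40 - 2.64 = 0.76.
Higher confidence requires a wider interval.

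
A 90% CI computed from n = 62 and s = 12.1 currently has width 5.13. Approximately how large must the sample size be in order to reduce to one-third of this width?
n ≈ 558

CI width ∝ 1/√n
To reduce width by factor 3, need √n to grow by 3 → need 3² = 9 times as many samples.

Current: n = 62, width = 5.13
New: n = 558, width ≈ 1.69

Width reduced by factor of 5.13/1.69 = 3.04.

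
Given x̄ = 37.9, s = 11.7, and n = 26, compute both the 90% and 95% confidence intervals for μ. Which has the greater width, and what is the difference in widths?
95% CI is wider by 1.61

df = 25
90% CI: t* = 1.708, (33.98, 41.82), width = 2 · t* · s/√n = 7.84
95% CI: t* = 2.060, (33.17, 42.63), width = 2 · t* · s/√n = 9.45

The 95% CI is wider by 9.45 - 7.84 = 1.61.
Higher confidence requires a wider interval.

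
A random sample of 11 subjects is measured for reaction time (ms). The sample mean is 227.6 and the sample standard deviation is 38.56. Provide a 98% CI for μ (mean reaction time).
(195.46, 259.74)

t-interval (σ unknown):
df = n - 1 = 10
t* = 2.764 for 98% confidence

Margin of error = t* · s/√n = 2.764 · 38.56/√11 = 32.14

CI: (195.46, 259.74)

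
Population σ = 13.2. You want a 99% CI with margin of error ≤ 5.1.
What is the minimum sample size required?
n ≥ 45

For margin E ≤ 5.1:
n ≥ (z* · σ / E)²
n ≥ (2.576 · 13.2 / 5.1)²
n ≥ 44.45

Minimum n = 45 (rounding up)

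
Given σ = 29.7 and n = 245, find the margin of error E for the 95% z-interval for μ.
Margin of error = 3.72

Margin of error = z* · σ/√n
= 1.960 · 29.7/√245
= 1.960 · 29.7/15.6525
= 3.72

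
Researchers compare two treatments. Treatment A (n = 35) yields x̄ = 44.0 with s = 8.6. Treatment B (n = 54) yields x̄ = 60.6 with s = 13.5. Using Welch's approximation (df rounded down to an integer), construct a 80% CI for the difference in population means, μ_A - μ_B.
(-19.62, -13.58)

Difference: x̄₁ - x̄₂ = -16.60
SE = √(s₁²/n₁ + s₂²/n₂) = √(8.6²/35 + 13.5²/54) = 2.3427
df = 86.99 → 86 (Welch–Satterthwaite, rounded down)
t* = 1.291

CI: -16.60 ± 1.291 · 2.3427 = -16.60 ± 3.02 = (-19.62, -13.58)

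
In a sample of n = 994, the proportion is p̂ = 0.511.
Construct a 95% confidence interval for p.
(0.480, 0.542)

Proportion CI:
SE = √(p̂(1-p̂)/n) = √(0.511 · 0.489 / 994) = 0.01586

z* = 1.960
Margin = z* · SE = 1.960 · 0.01586 = 0.0311

CI: 0.511 ± 0.0311 = (0.480, 0.542)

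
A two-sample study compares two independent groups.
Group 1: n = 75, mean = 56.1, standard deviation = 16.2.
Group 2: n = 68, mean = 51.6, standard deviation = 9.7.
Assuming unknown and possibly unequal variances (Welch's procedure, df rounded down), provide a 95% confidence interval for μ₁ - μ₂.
(0.12, 8.88)

Difference: x̄₁ - x̄₂ = 4.50
SE = √(s₁²/n₁ + s₂²/n₂) = √(16.2²/75 + 9.7²/68) = 2.2097
df = 122.87 → 122 (Welch–Satterthwaite, rounded down)
t* = 1.980

CI: 4.50 ± 1.980 · 2.2097 = 4.50 ± 4.38 = (0.12, 8.88)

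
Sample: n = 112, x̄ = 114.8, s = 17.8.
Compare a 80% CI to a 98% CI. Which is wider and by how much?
98% CI is wider by 3.60

df = 111
80% CI: t* = 1.289, (112.63, 116.97), width = 2 · t* · s/√n = 4.34
98% CI: t* = 2.360, (110.83, 118.77), width = 2 · t* · s/√n = 7.94

The 98% CI is wider by 7.94 - 4.34 = 3.60.
Higher confidence requires a wider interval.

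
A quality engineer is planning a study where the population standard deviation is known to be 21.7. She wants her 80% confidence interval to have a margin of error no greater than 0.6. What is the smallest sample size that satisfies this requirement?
n ≥ 2150

For margin E ≤ 0.6:
n ≥ (z* · σ / E)²
n ≥ (1.282 · 21.7 / 0.6)²
n ≥ 2149.78

Minimum n = 2150 (rounding up)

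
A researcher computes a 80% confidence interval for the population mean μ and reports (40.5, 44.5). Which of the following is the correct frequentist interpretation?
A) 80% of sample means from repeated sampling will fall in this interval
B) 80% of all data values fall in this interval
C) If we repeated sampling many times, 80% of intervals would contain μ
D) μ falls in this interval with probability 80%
C

A) Wrong — coverage applies to intervals containing μ, not to future x̄ values.
B) Wrong — a CI is about the parameter μ, not individual data values.
C) Correct — this is the frequentist long-run coverage interpretation.
D) Wrong — μ is fixed; the randomness lives in the interval, not in μ.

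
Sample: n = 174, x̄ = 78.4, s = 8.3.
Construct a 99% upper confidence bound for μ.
μ ≤ 79.88

Upper bound (one-sided):
t* = 2.348 (one-sided for 99%)
Upper bound = x̄ + t* · s/√n = 78.4 + 2.348 · 8.3/√174 = 79.88

We are 99% confident that μ ≤ 79.88.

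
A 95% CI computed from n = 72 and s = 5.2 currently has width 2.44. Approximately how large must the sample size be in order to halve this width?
n ≈ 288

CI width ∝ 1/√n
To reduce width by factor 2, need √n to grow by 2 → need 2² = 4 times as many samples.

Current: n = 72, width = 2.44
New: n = 288, width ≈ 1.21

Width reduced by factor of 2.44/1.21 = 2.02.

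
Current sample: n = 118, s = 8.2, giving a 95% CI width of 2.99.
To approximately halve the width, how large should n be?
n ≈ 472

CI width ∝ 1/√n
To reduce width by factor 2, need √n to grow by 2 → need 2² = 4 times as many samples.

Current: n = 118, width = 2.99
New: n = 472, width ≈ 1.48

Width reduced by factor of 2.99/1.48 = 2.02.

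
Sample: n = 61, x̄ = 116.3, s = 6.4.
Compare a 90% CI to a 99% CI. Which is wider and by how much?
99% CI is wider by 1.62

df = 60
90% CI: t* = 1.671, (114.93, 117.67), width = 2 · t* · s/√n = 2.74
99% CI: t* = 2.660, (114.12, 118.48), width = 2 · t* · s/√n = 4.36

The 99% CI is wider by 4.36 - 2.74 = 1.62.
Higher confidence requires a wider interval.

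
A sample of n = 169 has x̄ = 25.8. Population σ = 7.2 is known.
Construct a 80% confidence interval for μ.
(25.09, 26.51)

z-interval (σ known):
z* = 1.282 for 80% confidence

Margin of error = z* · σ/√n = 1.282 · 7.2/√169 = 0.71

CI: (25.8 - 0.71, 25.8 + 0.71) = (25.09, 26.51)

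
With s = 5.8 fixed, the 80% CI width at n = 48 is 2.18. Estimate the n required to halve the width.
n ≈ 192

CI width ∝ 1/√n
To reduce width by factor 2, need √n to grow by 2 → need 2² = 4 times as many samples.

Current: n = 48, width = 2.18
New: n = 192, width ≈ 1.08

Width reduced by factor of 2.18/1.08 = 2.02.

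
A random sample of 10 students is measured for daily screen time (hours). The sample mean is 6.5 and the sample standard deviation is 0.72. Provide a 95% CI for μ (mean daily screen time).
(5.98, 7.02)

t-interval (σ unknown):
df = n - 1 = 9
t* = 2.262 for 95% confidence

Margin of error = t* · s/√n = 2.262 · 0.72/√10 = 0.52

CI: (5.98, 7.02)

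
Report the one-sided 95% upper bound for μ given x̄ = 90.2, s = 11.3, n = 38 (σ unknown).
μ ≤ 93.29

Upper bound (one-sided):
t* = 1.687 (one-sided for 95%)
Upper bound = x̄ + t* · s/√n = 90.2 + 1.687 · 11.3/√38 = 93.29

We are 95% confident that μ ≤ 93.29.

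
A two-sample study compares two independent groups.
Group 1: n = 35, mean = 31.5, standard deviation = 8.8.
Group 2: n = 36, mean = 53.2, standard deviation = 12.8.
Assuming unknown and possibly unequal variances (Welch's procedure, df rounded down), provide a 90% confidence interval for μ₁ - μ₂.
(-26.04, -17.36)

Difference: x̄₁ - x̄₂ = -21.70
SE = √(s₁²/n₁ + s₂²/n₂) = √(8.8²/35 + 12.8²/36) = 2.6007
df = 62.18 → 62 (Welch–Satterthwaite, rounded down)
t* = 1.670

CI: -21.70 ± 1.670 · 2.6007 = -21.70 ± 4.34 = (-26.04, -17.36)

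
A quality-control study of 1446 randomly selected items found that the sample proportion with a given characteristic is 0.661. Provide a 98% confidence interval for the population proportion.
(0.632, 0.690)

Proportion CI:
SE = √(p̂(1-p̂)/n) = √(0.661 · 0.339 / 1446) = 0.01245

z* = 2.326
Margin = z* · SE = 2.326 · 0.01245 = 0.0290

CI: 0.661 ± 0.0290 = (0.632, 0.690)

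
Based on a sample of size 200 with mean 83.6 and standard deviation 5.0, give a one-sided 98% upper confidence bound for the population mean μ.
μ ≤ 84.33

Upper bound (one-sided):
t* = 2.067 (one-sided for 98%)
Upper bound = x̄ + t* · s/√n = 83.6 + 2.067 · 5.0/√200 = 84.33

We are 98% confident that μ ≤ 84.33.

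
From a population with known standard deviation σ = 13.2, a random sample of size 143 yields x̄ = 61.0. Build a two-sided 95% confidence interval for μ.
(58.84, 63.16)

z-interval (σ known):
z* = 1.960 for 95% confidence

Margin of error = z* · σ/√n = 1.960 · 13.2/√143 = 2.16

CI: (61.0 - 2.16, 61.0 + 2.16) = (58.84, 63.16)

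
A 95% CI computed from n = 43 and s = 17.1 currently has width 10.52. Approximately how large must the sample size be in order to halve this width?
n ≈ 172

CI width ∝ 1/√n
To reduce width by factor 2, need √n to grow by 2 → need 2² = 4 times as many samples.

Current: n = 43, width = 10.52
New: n = 172, width ≈ 5.15

Width reduced by factor of 10.52/5.15 = 2.04.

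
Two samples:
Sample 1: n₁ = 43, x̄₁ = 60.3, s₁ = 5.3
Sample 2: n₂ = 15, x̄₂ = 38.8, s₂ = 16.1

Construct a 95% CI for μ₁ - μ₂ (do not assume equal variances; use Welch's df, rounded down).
(12.48, 30.52)

Difference: x̄₁ - x̄₂ = 21.50
SE = √(s₁²/n₁ + s₂²/n₂) = √(5.3²/43 + 16.1²/15) = 4.2348
df = 15.07 → 15 (Welch–Satterthwaite, rounded down)
t* = 2.131

CI: 21.50 ± 2.131 · 4.2348 = 21.50 ± 9.02 = (12.48, 30.52)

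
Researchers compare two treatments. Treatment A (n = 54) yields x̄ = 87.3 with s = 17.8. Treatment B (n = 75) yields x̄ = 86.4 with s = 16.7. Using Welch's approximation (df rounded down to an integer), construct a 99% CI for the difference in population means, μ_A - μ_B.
(-7.22, 9.02)

Difference: x̄₁ - x̄₂ = 0.90
SE = √(s₁²/n₁ + s₂²/n₂) = √(17.8²/54 + 16.7²/75) = 3.0961
df = 109.86 → 109 (Welch–Satterthwaite, rounded down)
t* = 2.622

CI: 0.90 ± 2.622 · 3.0961 = 0.90 ± 8.12 = (-7.22, 9.02)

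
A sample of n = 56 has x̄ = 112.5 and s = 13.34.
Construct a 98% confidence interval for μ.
(108.23, 116.77)

t-interval (σ unknown):
df = n - 1 = 55
t* = 2.396 for 98% confidence

Margin of error = t* · s/√n = 2.396 · 13.34/√56 = 4.27

CI: (108.23, 116.77)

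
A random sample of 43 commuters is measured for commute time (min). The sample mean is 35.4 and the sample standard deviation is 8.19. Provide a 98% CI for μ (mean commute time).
(32.38, 38.42)

t-interval (σ unknown):
df = n - 1 = 42
t* = 2.418 for 98% confidence

Margin of error = t* · s/√n = 2.418 · 8.19/√43 = 3.02

CI: (32.38, 38.42)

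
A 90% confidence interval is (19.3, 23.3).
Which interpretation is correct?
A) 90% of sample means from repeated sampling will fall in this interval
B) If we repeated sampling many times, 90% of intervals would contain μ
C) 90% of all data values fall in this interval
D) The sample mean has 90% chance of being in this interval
B

A) Wrong — coverage applies to intervals containing μ, not to future x̄ values.
B) Correct — this is the frequentist long-run coverage interpretation.
C) Wrong — a CI is about the parameter μ, not individual data values.
D) Wrong — x̄ is observed and sits in the interval by construction.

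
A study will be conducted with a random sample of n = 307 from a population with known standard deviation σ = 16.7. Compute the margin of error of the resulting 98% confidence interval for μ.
Margin of error = 2.22

Margin of error = z* · σ/√n
= 2.326 · 16.7/√307
= 2.326 · 16.7/17.5214
= 2.22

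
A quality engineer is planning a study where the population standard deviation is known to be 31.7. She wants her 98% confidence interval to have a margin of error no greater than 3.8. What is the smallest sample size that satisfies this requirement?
n ≥ 377

For margin E ≤ 3.8:
n ≥ (z* · σ / E)²
n ≥ (2.326 · 31.7 / 3.8)²
n ≥ 376.51

Minimum n = 377 (rounding up)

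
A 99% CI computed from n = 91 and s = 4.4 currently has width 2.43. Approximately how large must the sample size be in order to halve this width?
n ≈ 364

CI width ∝ 1/√n
To reduce width by factor 2, need √n to grow by 2 → need 2² = 4 times as many samples.

Current: n = 91, width = 2.43
New: n = 364, width ≈ 1.19

Width reduced by factor of 2.43/1.19 = 2.04.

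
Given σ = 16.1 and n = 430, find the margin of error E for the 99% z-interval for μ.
Margin of error = 2.00

Margin of error = z* · σ/√n
= 2.576 · 16.1/√430
= 2.576 · 16.1/20.7364
= 2.00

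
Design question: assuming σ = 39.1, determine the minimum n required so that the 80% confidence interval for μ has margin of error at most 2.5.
n ≥ 403

For margin E ≤ 2.5:
n ≥ (z* · σ / E)²
n ≥ (1.282 · 39.1 / 2.5)²
n ≥ 402.02

Minimum n = 403 (rounding up)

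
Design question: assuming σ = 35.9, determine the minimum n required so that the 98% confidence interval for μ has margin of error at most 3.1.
n ≥ 726

For margin E ≤ 3.1:
n ≥ (z* · σ / E)²
n ≥ (2.326 · 35.9 / 3.1)²
n ≥ 725.58

Minimum n = 726 (rounding up)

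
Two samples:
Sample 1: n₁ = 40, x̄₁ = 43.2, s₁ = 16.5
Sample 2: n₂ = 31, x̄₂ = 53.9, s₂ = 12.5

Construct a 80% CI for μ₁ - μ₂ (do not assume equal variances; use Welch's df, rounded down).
(-15.15, -6.25)

Difference: x̄₁ - x̄₂ = -10.70
SE = √(s₁²/n₁ + s₂²/n₂) = √(16.5²/40 + 12.5²/31) = 3.4419
df = 68.98 → 68 (Welch–Satterthwaite, rounded down)
t* = 1.294

CI: -10.70 ± 1.294 · 3.4419 = -10.70 ± 4.45 = (-15.15, -6.25)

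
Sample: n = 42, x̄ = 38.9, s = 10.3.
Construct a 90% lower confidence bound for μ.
μ ≥ 36.83

Lower bound (one-sided):
t* = 1.303 (one-sided for 90%)
Lower bound = x̄ - t* · s/√n = 38.9 - 1.303 · 10.3/√42 = 36.83

We are 90% confident that μ ≥ 36.83.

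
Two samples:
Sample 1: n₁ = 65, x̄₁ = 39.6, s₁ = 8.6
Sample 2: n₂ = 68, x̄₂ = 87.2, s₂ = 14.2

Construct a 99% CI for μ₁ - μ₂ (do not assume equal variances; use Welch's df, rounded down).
(-52.91, -42.29)

Difference: x̄₁ - x̄₂ = -47.60
SE = √(s₁²/n₁ + s₂²/n₂) = √(8.6²/65 + 14.2²/68) = 2.0256
df = 111.15 → 111 (Welch–Satterthwaite, rounded down)
t* = 2.621

CI: -47.60 ± 2.621 · 2.0256 = -47.60 ± 5.31 = (-52.91, -42.29)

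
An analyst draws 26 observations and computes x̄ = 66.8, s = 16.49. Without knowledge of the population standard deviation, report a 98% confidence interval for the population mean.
(58.76, 74.84)

t-interval (σ unknown):
df = n - 1 = 25
t* = 2.485 for 98% confidence

Margin of error = t* · s/√n = 2.485 · 16.49/√26 = 8.04

CI: (58.76, 74.84)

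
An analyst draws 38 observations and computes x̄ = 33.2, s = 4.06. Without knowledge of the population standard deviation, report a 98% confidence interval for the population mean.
(31.60, 34.80)

t-interval (σ unknown):
df = n - 1 = 37
t* = 2.431 for 98% confidence

Margin of error = t* · s/√n = 2.431 · 4.06/√38 = 1.60

CI: (31.60, 34.80)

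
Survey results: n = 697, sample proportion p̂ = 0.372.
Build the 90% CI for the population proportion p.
(0.342, 0.402)

Proportion CI:
SE = √(p̂(1-p̂)/n) = √(0.372 · 0.628 / 697) = 0.01831

z* = 1.645
Margin = z* · SE = 1.645 · 0.01831 = 0.0301

CI: 0.372 ± 0.0301 = (0.342, 0.402)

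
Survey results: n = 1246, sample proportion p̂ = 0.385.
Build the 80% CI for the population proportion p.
(0.367, 0.403)

Proportion CI:
SE = √(p̂(1-p̂)/n) = √(0.385 · 0.615 / 1246) = 0.01379

z* = 1.282
Margin = z* · SE = 1.282 · 0.01379 = 0.0177

CI: 0.385 ± 0.0177 = (0.367, 0.403)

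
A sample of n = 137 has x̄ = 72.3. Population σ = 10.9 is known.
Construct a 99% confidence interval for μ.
(69.90, 74.70)

z-interval (σ known):
z* = 2.576 for 99% confidence

Margin of error = z* · σ/√n = 2.576 · 10.9/√137 = 2.40

CI: (72.3 - 2.40, 72.3 + 2.40) = (69.90, 74.70)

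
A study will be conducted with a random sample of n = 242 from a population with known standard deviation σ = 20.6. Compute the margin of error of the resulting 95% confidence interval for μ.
Margin of error = 2.60

Margin of error = z* · σ/√n
= 1.960 · 20.6/√242
= 1.960 · 20.6/15.5563
= 2.60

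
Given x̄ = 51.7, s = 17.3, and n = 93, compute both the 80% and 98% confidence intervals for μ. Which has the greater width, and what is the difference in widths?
98% CI is wider by 3.87

df = 92
80% CI: t* = 1.291, (49.38, 54.02), width = 2 · t* · s/√n = 4.63
98% CI: t* = 2.368, (47.45, 55.95), width = 2 · t* · s/√n = 8.50

The 98% CI is wider by 8.50 - 4.63 = 3.87.
Higher confidence requires a wider interval.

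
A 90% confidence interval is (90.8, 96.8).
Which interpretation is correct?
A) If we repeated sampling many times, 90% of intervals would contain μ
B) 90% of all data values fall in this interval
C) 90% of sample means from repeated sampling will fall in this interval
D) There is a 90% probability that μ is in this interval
A

A) Correct — this is the frequentist long-run coverage interpretation.
B) Wrong — a CI is about the parameter μ, not individual data values.
C) Wrong — coverage applies to intervals containing μ, not to future x̄ values.
D) Wrong — μ is fixed; the randomness lives in the interval, not in μ.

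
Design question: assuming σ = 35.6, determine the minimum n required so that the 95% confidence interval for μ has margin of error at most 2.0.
n ≥ 1218

For margin E ≤ 2.0:
n ≥ (z* · σ / E)²
n ≥ (1.960 · 35.6 / 2.0)²
n ≥ 1217.17

Minimum n = 1218 (rounding up)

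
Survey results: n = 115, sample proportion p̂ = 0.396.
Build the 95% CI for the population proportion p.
(0.307, 0.485)

Proportion CI:
SE = √(p̂(1-p̂)/n) = √(0.396 · 0.604 / 115) = 0.04561

z* = 1.960
Margin = z* · SE = 1.960 · 0.04561 = 0.0894

CI: 0.396 ± 0.0894 = (0.307, 0.485)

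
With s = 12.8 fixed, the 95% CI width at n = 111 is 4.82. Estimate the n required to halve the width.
n ≈ 444

CI width ∝ 1/√n
To reduce width by factor 2, need √n to grow by 2 → need 2² = 4 times as many samples.

Current: n = 111, width = 4.82
New: n = 444, width ≈ 2.39

Width reduced by factor of 4.82/2.39 = 2.02.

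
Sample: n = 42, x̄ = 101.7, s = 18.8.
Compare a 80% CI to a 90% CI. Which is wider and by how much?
90% CI is wider by 2.20

df = 41
80% CI: t* = 1.303, (97.92, 105.48), width = 2 · t* · s/√n = 7.56
90% CI: t* = 1.683, (96.82, 106.58), width = 2 · t* · s/√n = 9.76

The 90% CI is wider by 9.76 - 7.56 = 2.20.
Higher confidence requires a wider interval.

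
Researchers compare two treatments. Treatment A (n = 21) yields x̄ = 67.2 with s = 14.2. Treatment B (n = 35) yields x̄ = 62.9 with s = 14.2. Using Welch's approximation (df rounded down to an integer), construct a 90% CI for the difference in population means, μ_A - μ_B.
(-2.29, 10.89)

Difference: x̄₁ - x̄₂ = 4.30
SE = √(s₁²/n₁ + s₂²/n₂) = √(14.2²/21 + 14.2²/35) = 3.9196
df = 42.25 → 42 (Welch–Satterthwaite, rounded down)
t* = 1.682

CI: 4.30 ± 1.682 · 3.9196 = 4.30 ± 6.59 = (-2.29, 10.89)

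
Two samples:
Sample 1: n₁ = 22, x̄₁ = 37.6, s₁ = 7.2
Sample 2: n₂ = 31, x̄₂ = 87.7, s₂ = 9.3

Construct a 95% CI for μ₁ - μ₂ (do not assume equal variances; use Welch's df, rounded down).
(-54.66, -45.54)

Difference: x̄₁ - x̄₂ = -50.10
SE = √(s₁²/n₁ + s₂²/n₂) = √(7.2²/22 + 9.3²/31) = 2.2686
df = 50.56 → 50 (Welch–Satterthwaite, rounded down)
t* = 2.009

CI: -50.10 ± 2.009 · 2.2686 = -50.10 ± 4.56 = (-54.66, -45.54)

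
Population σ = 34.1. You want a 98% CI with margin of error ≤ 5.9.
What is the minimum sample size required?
n ≥ 181

For margin E ≤ 5.9:
n ≥ (z* · σ / E)²
n ≥ (2.326 · 34.1 / 5.9)²
n ≥ 180.73

Minimum n = 181 (rounding up)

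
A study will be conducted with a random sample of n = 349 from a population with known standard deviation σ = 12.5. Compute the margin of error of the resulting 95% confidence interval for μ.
Margin of error = 1.31

Margin of error = z* · σ/√n
= 1.960 · 12.5/√349
= 1.960 · 12.5/18.6815
= 1.31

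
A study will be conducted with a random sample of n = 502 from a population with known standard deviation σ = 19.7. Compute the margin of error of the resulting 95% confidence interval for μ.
Margin of error = 1.72

Margin of error = z* · σ/√n
= 1.960 · 19.7/√502
= 1.960 · 19.7/22.4054
= 1.72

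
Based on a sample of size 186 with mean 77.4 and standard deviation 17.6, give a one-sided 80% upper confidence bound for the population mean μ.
μ ≤ 78.49

Upper bound (one-sided):
t* = 0.844 (one-sided for 80%)
Upper bound = x̄ + t* · s/√n = 77.4 + 0.844 · 17.6/√186 = 78.49

We are 80% confident that μ ≤ 78.49.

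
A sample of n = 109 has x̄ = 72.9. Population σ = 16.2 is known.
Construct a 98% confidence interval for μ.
(69.29, 76.51)

z-interval (σ known):
z* = 2.326 for 98% confidence

Margin of error = z* · σ/√n = 2.326 · 16.2/√109 = 3.61

CI: (72.9 - 3.61, 72.9 + 3.61) = (69.29, 76.51)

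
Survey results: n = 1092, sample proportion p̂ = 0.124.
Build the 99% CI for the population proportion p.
(0.098, 0.150)

Proportion CI:
SE = √(p̂(1-p̂)/n) = √(0.124 · 0.876 / 1092) = 0.00997

z* = 2.576
Margin = z* · SE = 2.576 · 0.00997 = 0.0257

CI: 0.124 ± 0.0257 = (0.098, 0.150)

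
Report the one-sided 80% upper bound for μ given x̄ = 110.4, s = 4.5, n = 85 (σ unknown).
μ ≤ 110.81

Upper bound (one-sided):
t* = 0.846 (one-sided for 80%)
Upper bound = x̄ + t* · s/√n = 110.4 + 0.846 · 4.5/√85 = 110.81

We are 80% confident that μ ≤ 110.81.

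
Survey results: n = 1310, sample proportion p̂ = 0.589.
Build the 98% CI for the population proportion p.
(0.557, 0.621)

Proportion CI:
SE = √(p̂(1-p̂)/n) = √(0.589 · 0.411 / 1310) = 0.01359

z* = 2.326
Margin = z* · SE = 2.326 · 0.01359 = 0.0316

CI: 0.589 ± 0.0316 = (0.557, 0.621)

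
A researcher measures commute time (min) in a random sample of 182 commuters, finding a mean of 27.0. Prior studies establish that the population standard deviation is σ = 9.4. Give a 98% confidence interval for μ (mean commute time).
(25.38, 28.62)

z-interval (σ known):
z* = 2.326 for 98% confidence

Margin of error = z* · σ/√n = 2.326 · 9.4/√182 = 1.62

CI: (27.0 - 1.62, 27.0 + 1.62) = (25.38, 28.62)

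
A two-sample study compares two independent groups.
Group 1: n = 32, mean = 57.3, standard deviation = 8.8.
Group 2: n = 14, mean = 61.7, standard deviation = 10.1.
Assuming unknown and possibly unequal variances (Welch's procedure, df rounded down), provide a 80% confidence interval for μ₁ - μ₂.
(-8.52, -0.28)

Difference: x̄₁ - x̄₂ = -4.40
SE = √(s₁²/n₁ + s₂²/n₂) = √(8.8²/32 + 10.1²/14) = 3.1155
df = 22.05 → 22 (Welch–Satterthwaite, rounded down)
t* = 1.321

CI: -4.40 ± 1.321 · 3.1155 = -4.40 ± 4.12 = (-8.52, -0.28)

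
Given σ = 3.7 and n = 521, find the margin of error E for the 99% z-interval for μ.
Margin of error = 0.42

Margin of error = z* · σ/√n
= 2.576 · 3.7/√521
= 2.576 · 3.7/22.8254
= 0.42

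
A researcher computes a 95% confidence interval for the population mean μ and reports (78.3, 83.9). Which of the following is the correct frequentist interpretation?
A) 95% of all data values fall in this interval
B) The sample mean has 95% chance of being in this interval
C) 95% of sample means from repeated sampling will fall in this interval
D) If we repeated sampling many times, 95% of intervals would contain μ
D

A) Wrong — a CI is about the parameter μ, not individual data values.
B) Wrong — x̄ is observed and sits in the interval by construction.
C) Wrong — coverage applies to intervals containing μ, not to future x̄ values.
D) Correct — this is the frequentist long-run coverage interpretation.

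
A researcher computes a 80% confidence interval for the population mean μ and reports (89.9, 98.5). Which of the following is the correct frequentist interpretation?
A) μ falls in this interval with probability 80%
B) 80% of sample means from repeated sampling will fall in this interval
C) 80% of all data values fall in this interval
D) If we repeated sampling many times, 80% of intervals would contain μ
D

A) Wrong — μ is fixed; the randomness lives in the interval, not in μ.
B) Wrong — coverage applies to intervals containing μ, not to future x̄ values.
C) Wrong — a CI is about the parameter μ, not individual data values.
D) Correct — this is the frequentist long-run coverage interpretation.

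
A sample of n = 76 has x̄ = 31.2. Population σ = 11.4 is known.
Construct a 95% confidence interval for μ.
(28.64, 33.76)

z-interval (σ known):
z* = 1.960 for 95% confidence

Margin of error = z* · σ/√n = 1.960 · 11.4/√76 = 2.56

CI: (31.2 - 2.56, 31.2 + 2.56) = (28.64, 33.76)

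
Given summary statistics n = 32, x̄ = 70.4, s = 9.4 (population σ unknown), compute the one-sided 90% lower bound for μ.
μ ≥ 68.22

Lower bound (one-sided):
t* = 1.309 (one-sided for 90%)
Lower bound = x̄ - t* · s/√n = 70.4 - 1.309 · 9.4/√32 = 68.22

We are 90% confident that μ ≥ 68.22.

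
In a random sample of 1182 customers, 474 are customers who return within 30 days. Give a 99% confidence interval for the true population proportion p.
(0.364, 0.438)

Proportion CI:
p̂ = 474/1182 = 0.40102
SE = √(p̂(1-p̂)/n) = √(0.40102 · 0.59898 / 1182) = 0.01426

z* = 2.576
Margin = z* · SE = 2.576 · 0.01426 = 0.0367

CI: 0.40102 ± 0.0367 = (0.364, 0.438)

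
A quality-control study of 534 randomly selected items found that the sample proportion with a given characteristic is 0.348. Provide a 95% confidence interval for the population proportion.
(0.308, 0.388)

Proportion CI:
SE = √(p̂(1-p̂)/n) = √(0.348 · 0.652 / 534) = 0.02061

z* = 1.960
Margin = z* · SE = 1.960 · 0.02061 = 0.0404

CI: 0.348 ± 0.0404 = (0.308, 0.388)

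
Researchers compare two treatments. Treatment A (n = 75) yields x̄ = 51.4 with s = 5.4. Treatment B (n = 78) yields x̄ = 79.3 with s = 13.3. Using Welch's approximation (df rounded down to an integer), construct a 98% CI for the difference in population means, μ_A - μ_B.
(-31.75, -24.05)

Difference: x̄₁ - x̄₂ = -27.90
SE = √(s₁²/n₁ + s₂²/n₂) = √(5.4²/75 + 13.3²/78) = 1.6299
df = 102.53 → 102 (Welch–Satterthwaite, rounded down)
t* = 2.363

CI: -27.90 ± 2.363 · 1.6299 = -27.90 ± 3.85 = (-31.75, -24.05)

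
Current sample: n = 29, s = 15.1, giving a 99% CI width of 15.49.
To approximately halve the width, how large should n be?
n ≈ 116

CI width ∝ 1/√n
To reduce width by factor 2, need √n to grow by 2 → need 2² = 4 times as many samples.

Current: n = 29, width = 15.49
New: n = 116, width ≈ 7.34

Width reduced by factor of 15.49/7.34 = 2.11.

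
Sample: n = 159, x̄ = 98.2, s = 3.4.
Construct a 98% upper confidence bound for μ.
μ ≤ 98.76

Upper bound (one-sided):
t* = 2.071 (one-sided for 98%)
Upper bound = x̄ + t* · s/√n = 98.2 + 2.071 · 3.4/√159 = 98.76

We are 98% confident that μ ≤ 98.76.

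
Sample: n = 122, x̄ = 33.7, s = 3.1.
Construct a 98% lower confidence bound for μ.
μ ≥ 33.12

Lower bound (one-sided):
t* = 2.076 (one-sided for 98%)
Lower bound = x̄ - t* · s/√n = 33.7 - 2.076 · 3.1/√122 = 33.12

We are 98% confident that μ ≥ 33.12.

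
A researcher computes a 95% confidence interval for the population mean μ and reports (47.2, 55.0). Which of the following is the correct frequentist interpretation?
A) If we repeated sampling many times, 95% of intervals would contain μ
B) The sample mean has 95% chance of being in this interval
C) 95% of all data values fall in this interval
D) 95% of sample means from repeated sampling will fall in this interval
A

A) Correct — this is the frequentist long-run coverage interpretation.
B) Wrong — x̄ is observed and sits in the interval by construction.
C) Wrong — a CI is about the parameter μ, not individual data values.
D) Wrong — coverage applies to intervals containing μ, not to future x̄ values.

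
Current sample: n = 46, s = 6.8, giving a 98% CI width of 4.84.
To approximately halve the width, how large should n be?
n ≈ 184

CI width ∝ 1/√n
To reduce width by factor 2, need √n to grow by 2 → need 2² = 4 times as many samples.

Current: n = 46, width = 4.84
New: n = 184, width ≈ 2.35

Width reduced by factor of 4.84/2.35 = 2.06.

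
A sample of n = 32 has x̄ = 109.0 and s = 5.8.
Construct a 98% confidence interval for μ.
(106.48, 111.52)

t-interval (σ unknown):
df = n - 1 = 31
t* = 2.453 for 98% confidence

Margin of error = t* · s/√n = 2.453 · 5.8/√32 = 2.52

CI: (106.48, 111.52)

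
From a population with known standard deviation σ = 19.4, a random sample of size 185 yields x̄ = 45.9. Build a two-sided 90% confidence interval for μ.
(43.55, 48.25)

z-interval (σ known):
z* = 1.645 for 90% confidence

Margin of error = z* · σ/√n = 1.645 · 19.4/√185 = 2.35

CI: (45.9 - 2.35, 45.9 + 2.35) = (43.55, 48.25)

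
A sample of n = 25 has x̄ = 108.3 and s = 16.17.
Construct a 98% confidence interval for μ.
(100.24, 116.36)

t-interval (σ unknown):
df = n - 1 = 24
t* = 2.492 for 98% confidence

Margin of error = t* · s/√n = 2.492 · 16.17/√25 = 8.06

CI: (100.24, 116.36)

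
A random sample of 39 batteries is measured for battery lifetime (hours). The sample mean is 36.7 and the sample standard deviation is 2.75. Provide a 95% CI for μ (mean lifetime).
(35.81, 37.59)

t-interval (σ unknown):
df = n - 1 = 38
t* = 2.024 for 95% confidence

Margin of error = t* · s/√n = 2.024 · 2.75/√39 = 0.89

CI: (35.81, 37.59)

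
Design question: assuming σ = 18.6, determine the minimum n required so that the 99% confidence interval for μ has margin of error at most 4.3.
n ≥ 125

For margin E ≤ 4.3:
n ≥ (z* · σ / E)²
n ≥ (2.576 · 18.6 / 4.3)²
n ≥ 124.16

Minimum n = 125 (rounding up)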